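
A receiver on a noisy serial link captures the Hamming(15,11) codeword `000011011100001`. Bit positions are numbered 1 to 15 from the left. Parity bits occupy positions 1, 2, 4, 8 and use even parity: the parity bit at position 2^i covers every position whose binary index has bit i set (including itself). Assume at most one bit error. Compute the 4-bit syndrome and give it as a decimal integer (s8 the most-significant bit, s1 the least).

s1: b1⊕b3⊕b5⊕b7⊕b9⊕b11⊕b13⊕b15 = 0⊕0⊕1⊕0⊕1⊕0⊕0⊕1 = 1
s2: b2⊕b3⊕b6⊕b7⊕b10⊕b11⊕b14⊕b15 = 0⊕0⊕1⊕0⊕1⊕0⊕0⊕1 = 1
s4: b4⊕b5⊕b6⊕b7⊕b12⊕b13⊕b14⊕b15 = 0⊕1⊕1⊕0⊕0⊕0⊕0⊕1 = 1
s8: b8⊕b9⊕b10⊕b11⊕b12⊕b13⊕b14⊕b15 = 1⊕1⊕1⊕0⊕0⊕0⊕0⊕1 = 0
Syndrome (s8...s1) = 0111 → position 7.

7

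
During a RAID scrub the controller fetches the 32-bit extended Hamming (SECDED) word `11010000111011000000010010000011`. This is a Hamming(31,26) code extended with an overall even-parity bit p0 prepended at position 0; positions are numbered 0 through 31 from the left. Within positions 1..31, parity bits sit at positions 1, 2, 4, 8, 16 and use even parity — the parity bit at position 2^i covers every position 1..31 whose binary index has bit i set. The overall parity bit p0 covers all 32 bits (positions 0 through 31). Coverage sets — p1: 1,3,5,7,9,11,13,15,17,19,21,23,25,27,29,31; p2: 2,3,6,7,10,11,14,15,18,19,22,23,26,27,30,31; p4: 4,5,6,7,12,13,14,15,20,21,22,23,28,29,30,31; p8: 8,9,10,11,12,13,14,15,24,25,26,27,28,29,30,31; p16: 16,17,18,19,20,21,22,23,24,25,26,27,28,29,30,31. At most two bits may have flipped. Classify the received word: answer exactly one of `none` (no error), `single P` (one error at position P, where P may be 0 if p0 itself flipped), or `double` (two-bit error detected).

s1: b1⊕b3⊕b5⊕b7⊕b9⊕b11⊕b13⊕b15⊕b17⊕b19⊕b21⊕b23⊕b25⊕b27⊕b29⊕b31 = 1⊕1⊕0⊕0⊕1⊕0⊕1⊕0⊕0⊕0⊕1⊕0⊕0⊕0⊕0⊕1 = 0
s2: b2⊕b3⊕b6⊕b7⊕b10⊕b11⊕b14⊕b15⊕b18⊕b19⊕b22⊕b23⊕b26⊕b27⊕b30⊕b31 = 0⊕1⊕0⊕0⊕1⊕0⊕0⊕0⊕0⊕0⊕0⊕0⊕0⊕0⊕1⊕1 = 0
s4: b4⊕b5⊕b6⊕b7⊕b12⊕b13⊕b14⊕b15⊕b20⊕b21⊕b22⊕b23⊕b28⊕b29⊕b30⊕b31 = 0⊕0⊕0⊕0⊕1⊕1⊕0⊕0⊕0⊕1⊕0⊕0⊕0⊕0⊕1⊕1 = 1
s8: b8⊕b9⊕b10⊕b11⊕b12⊕b13⊕b14⊕b15⊕b24⊕b25⊕b26⊕b27⊕b28⊕b29⊕b30⊕b31 = 1⊕1⊕1⊕0⊕1⊕1⊕0⊕0⊕1⊕0⊕0⊕0⊕0⊕0⊕1⊕1 = 0
s16: b16⊕b17⊕b18⊕b19⊕b20⊕b21⊕b22⊕b23⊕b24⊕b25⊕b26⊕b27⊕b28⊕b29⊕b30⊕b31 = 0⊕0⊕0⊕0⊕0⊕1⊕0⊕0⊕1⊕0⊕0⊕0⊕0⊕0⊕1⊕1 = 0
Syndrome (s16...s1) = 00100 → position 4.
Overall parity (XOR of all 32 bits, including p0): 1⊕1⊕0⊕1⊕0⊕0⊕0⊕0⊕1⊕1⊕1⊕0⊕1⊕1⊕0⊕0⊕0⊕0⊕0⊕0⊕0⊕1⊕0⊕0⊕1⊕0⊕0⊕0⊕0⊕0⊕1⊕1 = 0
Overall=0, syndrome position=4 → double-bit error detected (uncorrectable).

double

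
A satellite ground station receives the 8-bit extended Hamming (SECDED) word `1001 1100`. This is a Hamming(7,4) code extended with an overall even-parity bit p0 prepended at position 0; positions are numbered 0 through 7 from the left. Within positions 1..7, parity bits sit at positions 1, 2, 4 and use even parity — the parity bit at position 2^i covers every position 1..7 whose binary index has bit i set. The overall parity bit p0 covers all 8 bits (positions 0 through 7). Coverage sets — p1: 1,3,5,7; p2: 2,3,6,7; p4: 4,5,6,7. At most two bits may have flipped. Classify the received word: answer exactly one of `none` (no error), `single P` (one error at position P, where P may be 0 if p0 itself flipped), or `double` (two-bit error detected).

double

s1: b1⊕b3⊕b5⊕b7 = 0⊕1⊕1⊕0 = 0
s2: b2⊕b3⊕b6⊕b7 = 0⊕1⊕0⊕0 = 1
s4: b4⊕b5⊕b6⊕b7 = 1⊕1⊕0⊕0 = 0
Syndrome (s4...s1) = 010 → position 2.
Overall parity (XOR of all 8 bits, including p0): 1⊕0⊕0⊕1⊕1⊕1⊕0⊕0 = 0
Overall=0, syndrome position=2 → double-bit error detected (uncorrectable).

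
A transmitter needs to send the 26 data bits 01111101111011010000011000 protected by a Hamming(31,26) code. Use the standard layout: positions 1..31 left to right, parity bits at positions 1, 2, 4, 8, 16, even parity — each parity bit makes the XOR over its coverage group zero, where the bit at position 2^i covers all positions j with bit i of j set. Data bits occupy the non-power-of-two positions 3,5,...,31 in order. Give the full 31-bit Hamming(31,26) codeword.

0001111011011111011010000011000

Place data bits at non-power-of-two positions: b3=0, b5=1, b6=1, b7=1, b9=1, b10=1, b11=0, b12=1, b13=1, b14=1, b15=1, b17=0, b18=1, b19=1, b20=0, b21=1, b22=0, b23=0, b24=0, b25=0, b26=0, b27=1, b28=1, b29=0, b30=0, b31=0.
p1 = XOR of data positions {3,5,7,9,11,13,15,17,19,21,23,25,27,29,31} = 0⊕1⊕1⊕1⊕0⊕1⊕1⊕0⊕1⊕1⊕0⊕0⊕1⊕0⊕0 = 0
p2 = XOR of data positions {3,6,7,10,11,14,15,18,19,22,23,26,27,30,31} = 0⊕1⊕1⊕1⊕0⊕1⊕1⊕1⊕1⊕0⊕0⊕0⊕1⊕0⊕0 = 0
p4 = XOR of data positions {5,6,7,12,13,14,15,20,21,22,23,28,29,30,31} = 1⊕1⊕1⊕1⊕1⊕1⊕1⊕0⊕1⊕0⊕0⊕1⊕0⊕0⊕0 = 1
p8 = XOR of data positions {9,10,11,12,13,14,15,24,25,26,27,28,29,30,31} = 1⊕1⊕0⊕1⊕1⊕1⊕1⊕0⊕0⊕0⊕1⊕1⊕0⊕0⊕0 = 0
p16 = XOR of data positions {17,18,19,20,21,22,23,24,25,26,27,28,29,30,31} = 0⊕1⊕1⊕0⊕1⊕0⊕0⊕0⊕0⊕0⊕1⊕1⊕0⊕0⊕0 = 1
Codeword b1..b31 = 0001111011011111011010000011000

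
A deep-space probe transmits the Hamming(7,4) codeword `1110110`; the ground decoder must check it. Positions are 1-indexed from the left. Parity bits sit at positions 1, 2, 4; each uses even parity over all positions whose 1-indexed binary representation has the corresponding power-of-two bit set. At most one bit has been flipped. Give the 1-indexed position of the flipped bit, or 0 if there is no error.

3

s1: b1⊕b3⊕b5⊕b7 = 1⊕1⊕1⊕0 = 1
s2: b2⊕b3⊕b6⊕b7 = 1⊕1⊕1⊕0 = 1
s4: b4⊕b5⊕b6⊕b7 = 0⊕1⊕1⊕0 = 0
Syndrome (s4...s1) = 011 → position 3.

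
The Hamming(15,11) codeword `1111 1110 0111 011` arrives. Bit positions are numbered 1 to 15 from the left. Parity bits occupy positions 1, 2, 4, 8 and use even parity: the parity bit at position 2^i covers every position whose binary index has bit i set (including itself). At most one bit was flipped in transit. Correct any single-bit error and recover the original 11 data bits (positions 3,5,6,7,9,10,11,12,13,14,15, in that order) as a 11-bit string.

s1: b1⊕b3⊕b5⊕b7⊕b9⊕b11⊕b13⊕b15 = 1⊕1⊕1⊕1⊕0⊕1⊕0⊕1 = 0
s2: b2⊕b3⊕b6⊕b7⊕b10⊕b11⊕b14⊕b15 = 1⊕1⊕1⊕1⊕1⊕1⊕1⊕1 = 0
s4: b4⊕b5⊕b6⊕b7⊕b12⊕b13⊕b14⊕b15 = 1⊕1⊕1⊕1⊕1⊕0⊕1⊕1 = 1
s8: b8⊕b9⊕b10⊕b11⊕b12⊕b13⊕b14⊕b15 = 0⊕0⊕1⊕1⊕1⊕0⊕1⊕1 = 1
Syndrome (s8...s1) = 1100 → position 12.
Flip bit 12: corrected codeword = 111111100110011
Data bits at positions 3,5,6,7,9,10,11,12,13,14,15: 11110110011

11110110011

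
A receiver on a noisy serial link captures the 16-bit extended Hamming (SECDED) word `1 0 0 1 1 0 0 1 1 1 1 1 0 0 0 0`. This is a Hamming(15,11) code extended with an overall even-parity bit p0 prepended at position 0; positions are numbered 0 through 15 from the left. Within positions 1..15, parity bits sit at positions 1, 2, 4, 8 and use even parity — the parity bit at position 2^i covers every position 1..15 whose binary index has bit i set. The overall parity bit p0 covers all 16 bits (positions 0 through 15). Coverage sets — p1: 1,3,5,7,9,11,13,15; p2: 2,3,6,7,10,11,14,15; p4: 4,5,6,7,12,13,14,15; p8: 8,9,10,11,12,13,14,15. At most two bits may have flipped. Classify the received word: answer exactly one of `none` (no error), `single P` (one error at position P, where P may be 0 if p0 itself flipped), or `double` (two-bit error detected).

s1: b1⊕b3⊕b5⊕b7⊕b9⊕b11⊕b13⊕b15 = 0⊕1⊕0⊕1⊕1⊕1⊕0⊕0 = 0
s2: b2⊕b3⊕b6⊕b7⊕b10⊕b11⊕b14⊕b15 = 0⊕1⊕0⊕1⊕1⊕1⊕0⊕0 = 0
s4: b4⊕b5⊕b6⊕b7⊕b12⊕b13⊕b14⊕b15 = 1⊕0⊕0⊕1⊕0⊕0⊕0⊕0 = 0
s8: b8⊕b9⊕b10⊕b11⊕b12⊕b13⊕b14⊕b15 = 1⊕1⊕1⊕1⊕0⊕0⊕0⊕0 = 0
Syndrome (s8...s1) = 0000 → position 0 (no error).
Overall parity (XOR of all 16 bits, including p0): 1⊕0⊕0⊕1⊕1⊕0⊕0⊕1⊕1⊕1⊕1⊕1⊕0⊕0⊕0⊕0 = 0
Overall=0, syndrome position=0 → no error.

none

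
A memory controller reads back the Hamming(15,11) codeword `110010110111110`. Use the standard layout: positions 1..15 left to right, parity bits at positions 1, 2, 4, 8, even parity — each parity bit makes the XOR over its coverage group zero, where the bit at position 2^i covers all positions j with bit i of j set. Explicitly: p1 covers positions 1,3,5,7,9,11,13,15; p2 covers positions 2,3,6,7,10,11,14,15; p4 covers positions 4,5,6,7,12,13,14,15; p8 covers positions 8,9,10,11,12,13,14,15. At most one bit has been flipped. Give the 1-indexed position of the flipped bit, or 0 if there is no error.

7

s1: b1⊕b3⊕b5⊕b7⊕b9⊕b11⊕b13⊕b15 = 1⊕0⊕1⊕1⊕0⊕1⊕1⊕0 = 1
s2: b2⊕b3⊕b6⊕b7⊕b10⊕b11⊕b14⊕b15 = 1⊕0⊕0⊕1⊕1⊕1⊕1⊕0 = 1
s4: b4⊕b5⊕b6⊕b7⊕b12⊕b13⊕b14⊕b15 = 0⊕1⊕0⊕1⊕1⊕1⊕1⊕0 = 1
s8: b8⊕b9⊕b10⊕b11⊕b12⊕b13⊕b14⊕b15 = 1⊕0⊕1⊕1⊕1⊕1⊕1⊕0 = 0
Syndrome (s8...s1) = 0111 → position 7.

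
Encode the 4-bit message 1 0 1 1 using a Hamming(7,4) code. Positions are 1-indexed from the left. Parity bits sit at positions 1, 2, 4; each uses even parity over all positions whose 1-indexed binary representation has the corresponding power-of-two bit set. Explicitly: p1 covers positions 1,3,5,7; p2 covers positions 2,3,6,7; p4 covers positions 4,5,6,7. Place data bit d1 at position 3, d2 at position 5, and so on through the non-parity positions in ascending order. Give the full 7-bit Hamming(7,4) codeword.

0110011

Place data bits at non-power-of-two positions: b3=1, b5=0, b6=1, b7=1.
p1 = XOR of data positions {3,5,7} = 1⊕0⊕1 = 0
p2 = XOR of data positions {3,6,7} = 1⊕1⊕1 = 1
p4 = XOR of data positions {5,6,7} = 0⊕1⊕1 = 0
Codeword b1..b7 = 0110011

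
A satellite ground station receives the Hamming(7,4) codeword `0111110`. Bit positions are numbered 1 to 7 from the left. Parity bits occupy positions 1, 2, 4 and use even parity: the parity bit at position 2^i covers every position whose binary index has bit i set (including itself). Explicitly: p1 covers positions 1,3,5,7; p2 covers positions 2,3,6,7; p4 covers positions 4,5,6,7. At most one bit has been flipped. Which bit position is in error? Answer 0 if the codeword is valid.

6

s1: b1⊕b3⊕b5⊕b7 = 0⊕1⊕1⊕0 = 0
s2: b2⊕b3⊕b6⊕b7 = 1⊕1⊕1⊕0 = 1
s4: b4⊕b5⊕b6⊕b7 = 1⊕1⊕1⊕0 = 1
Syndrome (s4...s1) = 110 → position 6.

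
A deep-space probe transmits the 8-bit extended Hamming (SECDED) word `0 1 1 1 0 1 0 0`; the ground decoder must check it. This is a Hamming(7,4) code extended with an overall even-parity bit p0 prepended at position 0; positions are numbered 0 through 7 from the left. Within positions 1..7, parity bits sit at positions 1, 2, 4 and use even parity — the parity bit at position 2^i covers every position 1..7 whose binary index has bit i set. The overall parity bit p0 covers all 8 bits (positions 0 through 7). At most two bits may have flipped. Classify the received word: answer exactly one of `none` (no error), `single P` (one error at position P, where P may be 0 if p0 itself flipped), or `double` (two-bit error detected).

s1: b1⊕b3⊕b5⊕b7 = 1⊕1⊕1⊕0 = 1
s2: b2⊕b3⊕b6⊕b7 = 1⊕1⊕0⊕0 = 0
s4: b4⊕b5⊕b6⊕b7 = 0⊕1⊕0⊕0 = 1
Syndrome (s4...s1) = 101 → position 5.
Overall parity (XOR of all 8 bits, including p0): 0⊕1⊕1⊕1⊕0⊕1⊕0⊕0 = 0
Overall=0, syndrome position=5 → double-bit error detected (uncorrectable).

double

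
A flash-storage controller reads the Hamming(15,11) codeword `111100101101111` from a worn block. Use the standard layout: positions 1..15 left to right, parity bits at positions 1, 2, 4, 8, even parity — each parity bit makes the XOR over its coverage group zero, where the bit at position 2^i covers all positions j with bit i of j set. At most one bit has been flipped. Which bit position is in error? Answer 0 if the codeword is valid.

0

s1: b1⊕b3⊕b5⊕b7⊕b9⊕b11⊕b13⊕b15 = 1⊕1⊕0⊕1⊕1⊕0⊕1⊕1 = 0
s2: b2⊕b3⊕b6⊕b7⊕b10⊕b11⊕b14⊕b15 = 1⊕1⊕0⊕1⊕1⊕0⊕1⊕1 = 0
s4: b4⊕b5⊕b6⊕b7⊕b12⊕b13⊕b14⊕b15 = 1⊕0⊕0⊕1⊕1⊕1⊕1⊕1 = 0
s8: b8⊕b9⊕b10⊕b11⊕b12⊕b13⊕b14⊕b15 = 0⊕1⊕1⊕0⊕1⊕1⊕1⊕1 = 0
Syndrome (s8...s1) = 0000 → position 0 (no error).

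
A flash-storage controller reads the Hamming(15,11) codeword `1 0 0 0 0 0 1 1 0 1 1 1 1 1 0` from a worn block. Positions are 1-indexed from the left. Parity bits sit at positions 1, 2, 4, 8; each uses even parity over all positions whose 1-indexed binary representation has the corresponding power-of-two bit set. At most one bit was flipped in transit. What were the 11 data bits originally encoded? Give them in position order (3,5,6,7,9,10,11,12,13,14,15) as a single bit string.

s1: b1⊕b3⊕b5⊕b7⊕b9⊕b11⊕b13⊕b15 = 1⊕0⊕0⊕1⊕0⊕1⊕1⊕0 = 0
s2: b2⊕b3⊕b6⊕b7⊕b10⊕b11⊕b14⊕b15 = 0⊕0⊕0⊕1⊕1⊕1⊕1⊕0 = 0
s4: b4⊕b5⊕b6⊕b7⊕b12⊕b13⊕b14⊕b15 = 0⊕0⊕0⊕1⊕1⊕1⊕1⊕0 = 0
s8: b8⊕b9⊕b10⊕b11⊕b12⊕b13⊕b14⊕b15 = 1⊕0⊕1⊕1⊕1⊕1⊕1⊕0 = 0
Syndrome (s8...s1) = 0000 → position 0 (no error).
No correction needed.
Data bits at positions 3,5,6,7,9,10,11,12,13,14,15: 00010111110

00010111110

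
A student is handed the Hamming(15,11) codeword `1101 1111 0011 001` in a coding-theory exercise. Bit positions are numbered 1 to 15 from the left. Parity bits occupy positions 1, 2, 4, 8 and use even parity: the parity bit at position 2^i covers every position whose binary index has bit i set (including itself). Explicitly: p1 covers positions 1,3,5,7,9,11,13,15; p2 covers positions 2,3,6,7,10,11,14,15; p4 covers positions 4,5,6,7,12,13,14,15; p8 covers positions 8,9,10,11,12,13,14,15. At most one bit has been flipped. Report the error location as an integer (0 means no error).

s1: b1⊕b3⊕b5⊕b7⊕b9⊕b11⊕b13⊕b15 = 1⊕0⊕1⊕1⊕0⊕1⊕0⊕1 = 1
s2: b2⊕b3⊕b6⊕b7⊕b10⊕b11⊕b14⊕b15 = 1⊕0⊕1⊕1⊕0⊕1⊕0⊕1 = 1
s4: b4⊕b5⊕b6⊕b7⊕b12⊕b13⊕b14⊕b15 = 1⊕1⊕1⊕1⊕1⊕0⊕0⊕1 = 0
s8: b8⊕b9⊕b10⊕b11⊕b12⊕b13⊕b14⊕b15 = 1⊕0⊕0⊕1⊕1⊕0⊕0⊕1 = 0
Syndrome (s8...s1) = 0011 → position 3.

3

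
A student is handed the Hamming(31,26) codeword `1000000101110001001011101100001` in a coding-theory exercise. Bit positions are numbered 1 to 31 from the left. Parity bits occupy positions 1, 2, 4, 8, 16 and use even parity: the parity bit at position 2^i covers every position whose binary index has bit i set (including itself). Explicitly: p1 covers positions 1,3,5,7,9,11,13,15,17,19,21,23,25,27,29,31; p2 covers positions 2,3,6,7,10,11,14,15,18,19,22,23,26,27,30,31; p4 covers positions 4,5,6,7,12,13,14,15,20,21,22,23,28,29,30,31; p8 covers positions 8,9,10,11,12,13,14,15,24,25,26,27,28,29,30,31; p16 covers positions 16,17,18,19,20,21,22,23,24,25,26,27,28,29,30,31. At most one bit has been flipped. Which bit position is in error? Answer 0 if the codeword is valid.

15

s1: b1⊕b3⊕b5⊕b7⊕b9⊕b11⊕b13⊕b15⊕b17⊕b19⊕b21⊕b23⊕b25⊕b27⊕b29⊕b31 = 1⊕0⊕0⊕0⊕0⊕1⊕0⊕0⊕0⊕1⊕1⊕1⊕1⊕0⊕0⊕1 = 1
s2: b2⊕b3⊕b6⊕b7⊕b10⊕b11⊕b14⊕b15⊕b18⊕b19⊕b22⊕b23⊕b26⊕b27⊕b30⊕b31 = 0⊕0⊕0⊕0⊕1⊕1⊕0⊕0⊕0⊕1⊕1⊕1⊕1⊕0⊕0⊕1 = 1
s4: b4⊕b5⊕b6⊕b7⊕b12⊕b13⊕b14⊕b15⊕b20⊕b21⊕b22⊕b23⊕b28⊕b29⊕b30⊕b31 = 0⊕0⊕0⊕0⊕1⊕0⊕0⊕0⊕0⊕1⊕1⊕1⊕0⊕0⊕0⊕1 = 1
s8: b8⊕b9⊕b10⊕b11⊕b12⊕b13⊕b14⊕b15⊕b24⊕b25⊕b26⊕b27⊕b28⊕b29⊕b30⊕b31 = 1⊕0⊕1⊕1⊕1⊕0⊕0⊕0⊕0⊕1⊕1⊕0⊕0⊕0⊕0⊕1 = 1
s16: b16⊕b17⊕b18⊕b19⊕b20⊕b21⊕b22⊕b23⊕b24⊕b25⊕b26⊕b27⊕b28⊕b29⊕b30⊕b31 = 1⊕0⊕0⊕1⊕0⊕1⊕1⊕1⊕0⊕1⊕1⊕0⊕0⊕0⊕0⊕1 = 0
Syndrome (s16...s1) = 01111 → position 15.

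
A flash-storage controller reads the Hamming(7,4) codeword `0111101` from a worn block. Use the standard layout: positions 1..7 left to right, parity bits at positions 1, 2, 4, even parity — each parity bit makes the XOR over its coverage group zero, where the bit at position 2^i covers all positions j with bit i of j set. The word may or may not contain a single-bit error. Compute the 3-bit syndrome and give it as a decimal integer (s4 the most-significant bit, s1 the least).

7

s1: b1⊕b3⊕b5⊕b7 = 0⊕1⊕1⊕1 = 1
s2: b2⊕b3⊕b6⊕b7 = 1⊕1⊕0⊕1 = 1
s4: b4⊕b5⊕b6⊕b7 = 1⊕1⊕0⊕1 = 1
Syndrome (s4...s1) = 111 → position 7.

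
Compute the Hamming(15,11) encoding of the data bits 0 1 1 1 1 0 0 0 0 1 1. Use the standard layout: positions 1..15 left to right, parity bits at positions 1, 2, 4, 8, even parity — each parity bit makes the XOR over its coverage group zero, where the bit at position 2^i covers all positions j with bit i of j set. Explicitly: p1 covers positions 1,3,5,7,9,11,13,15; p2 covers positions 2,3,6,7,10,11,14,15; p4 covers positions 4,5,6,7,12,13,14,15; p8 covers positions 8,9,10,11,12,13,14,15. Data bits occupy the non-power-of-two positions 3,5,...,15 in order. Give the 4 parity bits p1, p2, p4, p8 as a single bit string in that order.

0011

Place data bits at non-power-of-two positions: b3=0, b5=1, b6=1, b7=1, b9=1, b10=0, b11=0, b12=0, b13=0, b14=1, b15=1.
p1 = XOR of data positions {3,5,7,9,11,13,15} = 0⊕1⊕1⊕1⊕0⊕0⊕1 = 0
p2 = XOR of data positions {3,6,7,10,11,14,15} = 0⊕1⊕1⊕0⊕0⊕1⊕1 = 0
p4 = XOR of data positions {5,6,7,12,13,14,15} = 1⊕1⊕1⊕0⊕0⊕1⊕1 = 1
p8 = XOR of data positions {9,10,11,12,13,14,15} = 1⊕0⊕0⊕0⊕0⊕1⊕1 = 1
Parity bits p1,p2,p4,p8 = 0011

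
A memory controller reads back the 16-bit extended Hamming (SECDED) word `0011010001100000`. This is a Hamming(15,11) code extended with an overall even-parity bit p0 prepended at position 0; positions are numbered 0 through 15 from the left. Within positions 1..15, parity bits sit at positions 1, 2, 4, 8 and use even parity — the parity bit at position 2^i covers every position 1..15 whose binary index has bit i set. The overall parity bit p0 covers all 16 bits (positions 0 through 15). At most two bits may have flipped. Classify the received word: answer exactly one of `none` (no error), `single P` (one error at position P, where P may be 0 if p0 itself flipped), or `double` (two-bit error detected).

s1: b1⊕b3⊕b5⊕b7⊕b9⊕b11⊕b13⊕b15 = 0⊕1⊕1⊕0⊕1⊕0⊕0⊕0 = 1
s2: b2⊕b3⊕b6⊕b7⊕b10⊕b11⊕b14⊕b15 = 1⊕1⊕0⊕0⊕1⊕0⊕0⊕0 = 1
s4: b4⊕b5⊕b6⊕b7⊕b12⊕b13⊕b14⊕b15 = 0⊕1⊕0⊕0⊕0⊕0⊕0⊕0 = 1
s8: b8⊕b9⊕b10⊕b11⊕b12⊕b13⊕b14⊕b15 = 0⊕1⊕1⊕0⊕0⊕0⊕0⊕0 = 0
Syndrome (s8...s1) = 0111 → position 7.
Overall parity (XOR of all 16 bits, including p0): 0⊕0⊕1⊕1⊕0⊕1⊕0⊕0⊕0⊕1⊕1⊕0⊕0⊕0⊕0⊕0 = 1
Overall=1, syndrome position=7 → single-bit error at position 7.

single 7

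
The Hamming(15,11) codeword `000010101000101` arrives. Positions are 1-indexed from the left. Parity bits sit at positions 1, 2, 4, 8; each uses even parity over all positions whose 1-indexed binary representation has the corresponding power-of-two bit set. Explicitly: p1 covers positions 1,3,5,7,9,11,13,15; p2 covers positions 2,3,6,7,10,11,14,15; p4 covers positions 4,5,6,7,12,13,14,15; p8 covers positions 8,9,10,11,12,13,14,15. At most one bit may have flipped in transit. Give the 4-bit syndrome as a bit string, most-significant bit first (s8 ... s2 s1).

s1: b1⊕b3⊕b5⊕b7⊕b9⊕b11⊕b13⊕b15 = 0⊕0⊕1⊕1⊕1⊕0⊕1⊕1 = 1
s2: b2⊕b3⊕b6⊕b7⊕b10⊕b11⊕b14⊕b15 = 0⊕0⊕0⊕1⊕0⊕0⊕0⊕1 = 0
s4: b4⊕b5⊕b6⊕b7⊕b12⊕b13⊕b14⊕b15 = 0⊕1⊕0⊕1⊕0⊕1⊕0⊕1 = 0
s8: b8⊕b9⊕b10⊕b11⊕b12⊕b13⊕b14⊕b15 = 0⊕1⊕0⊕0⊕0⊕1⊕0⊕1 = 1
Syndrome (s8...s1) = 1001 → position 9.

1001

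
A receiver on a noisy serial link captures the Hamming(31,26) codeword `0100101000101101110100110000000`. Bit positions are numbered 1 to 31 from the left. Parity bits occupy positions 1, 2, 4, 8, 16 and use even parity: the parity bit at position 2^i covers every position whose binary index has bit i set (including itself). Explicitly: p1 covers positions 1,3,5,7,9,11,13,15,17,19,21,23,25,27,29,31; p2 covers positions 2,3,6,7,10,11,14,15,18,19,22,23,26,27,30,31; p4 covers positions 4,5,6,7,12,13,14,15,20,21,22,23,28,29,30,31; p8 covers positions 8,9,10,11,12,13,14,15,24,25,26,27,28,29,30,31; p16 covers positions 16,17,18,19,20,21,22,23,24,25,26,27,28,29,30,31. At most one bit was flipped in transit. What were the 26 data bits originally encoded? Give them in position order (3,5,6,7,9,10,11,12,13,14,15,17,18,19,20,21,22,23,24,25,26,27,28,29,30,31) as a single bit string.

01010010110110100110000000

s1: b1⊕b3⊕b5⊕b7⊕b9⊕b11⊕b13⊕b15⊕b17⊕b19⊕b21⊕b23⊕b25⊕b27⊕b29⊕b31 = 0⊕0⊕1⊕1⊕0⊕1⊕1⊕0⊕1⊕0⊕0⊕1⊕0⊕0⊕0⊕0 = 0
s2: b2⊕b3⊕b6⊕b7⊕b10⊕b11⊕b14⊕b15⊕b18⊕b19⊕b22⊕b23⊕b26⊕b27⊕b30⊕b31 = 1⊕0⊕0⊕1⊕0⊕1⊕1⊕0⊕1⊕0⊕0⊕1⊕0⊕0⊕0⊕0 = 0
s4: b4⊕b5⊕b6⊕b7⊕b12⊕b13⊕b14⊕b15⊕b20⊕b21⊕b22⊕b23⊕b28⊕b29⊕b30⊕b31 = 0⊕1⊕0⊕1⊕0⊕1⊕1⊕0⊕1⊕0⊕0⊕1⊕0⊕0⊕0⊕0 = 0
s8: b8⊕b9⊕b10⊕b11⊕b12⊕b13⊕b14⊕b15⊕b24⊕b25⊕b26⊕b27⊕b28⊕b29⊕b30⊕b31 = 0⊕0⊕0⊕1⊕0⊕1⊕1⊕0⊕1⊕0⊕0⊕0⊕0⊕0⊕0⊕0 = 0
s16: b16⊕b17⊕b18⊕b19⊕b20⊕b21⊕b22⊕b23⊕b24⊕b25⊕b26⊕b27⊕b28⊕b29⊕b30⊕b31 = 1⊕1⊕1⊕0⊕1⊕0⊕0⊕1⊕1⊕0⊕0⊕0⊕0⊕0⊕0⊕0 = 0
Syndrome (s16...s1) = 00000 → position 0 (no error).
No correction needed.
Data bits at positions 3,5,6,7,9,10,11,12,13,14,15,17,18,19,20,21,22,23,24,25,26,27,28,29,30,31: 01010010110110100110000000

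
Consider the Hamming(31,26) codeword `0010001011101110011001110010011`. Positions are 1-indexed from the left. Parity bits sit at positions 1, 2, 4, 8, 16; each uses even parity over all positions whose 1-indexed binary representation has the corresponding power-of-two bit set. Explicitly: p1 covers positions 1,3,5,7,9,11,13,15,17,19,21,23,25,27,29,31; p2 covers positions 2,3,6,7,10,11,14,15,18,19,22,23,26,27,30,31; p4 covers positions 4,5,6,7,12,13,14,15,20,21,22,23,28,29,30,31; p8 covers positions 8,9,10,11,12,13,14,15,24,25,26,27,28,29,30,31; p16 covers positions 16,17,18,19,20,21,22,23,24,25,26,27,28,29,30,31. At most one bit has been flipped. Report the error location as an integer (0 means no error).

s1: b1⊕b3⊕b5⊕b7⊕b9⊕b11⊕b13⊕b15⊕b17⊕b19⊕b21⊕b23⊕b25⊕b27⊕b29⊕b31 = 0⊕1⊕0⊕1⊕1⊕1⊕1⊕1⊕0⊕1⊕0⊕1⊕0⊕1⊕0⊕1 = 0
s2: b2⊕b3⊕b6⊕b7⊕b10⊕b11⊕b14⊕b15⊕b18⊕b19⊕b22⊕b23⊕b26⊕b27⊕b30⊕b31 = 0⊕1⊕0⊕1⊕1⊕1⊕1⊕1⊕1⊕1⊕1⊕1⊕0⊕1⊕1⊕1 = 1
s4: b4⊕b5⊕b6⊕b7⊕b12⊕b13⊕b14⊕b15⊕b20⊕b21⊕b22⊕b23⊕b28⊕b29⊕b30⊕b31 = 0⊕0⊕0⊕1⊕0⊕1⊕1⊕1⊕0⊕0⊕1⊕1⊕0⊕0⊕1⊕1 = 0
s8: b8⊕b9⊕b10⊕b11⊕b12⊕b13⊕b14⊕b15⊕b24⊕b25⊕b26⊕b27⊕b28⊕b29⊕b30⊕b31 = 0⊕1⊕1⊕1⊕0⊕1⊕1⊕1⊕1⊕0⊕0⊕1⊕0⊕0⊕1⊕1 = 0
s16: b16⊕b17⊕b18⊕b19⊕b20⊕b21⊕b22⊕b23⊕b24⊕b25⊕b26⊕b27⊕b28⊕b29⊕b30⊕b31 = 0⊕0⊕1⊕1⊕0⊕0⊕1⊕1⊕1⊕0⊕0⊕1⊕0⊕0⊕1⊕1 = 0
Syndrome (s16...s1) = 00010 → position 2.

2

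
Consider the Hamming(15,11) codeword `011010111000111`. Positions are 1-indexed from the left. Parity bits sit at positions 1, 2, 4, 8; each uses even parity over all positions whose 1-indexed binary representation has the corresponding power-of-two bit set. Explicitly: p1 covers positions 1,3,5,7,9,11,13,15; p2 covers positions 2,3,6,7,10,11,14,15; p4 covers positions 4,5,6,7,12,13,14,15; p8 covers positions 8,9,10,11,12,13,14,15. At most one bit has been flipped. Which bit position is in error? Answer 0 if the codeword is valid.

14

s1: b1⊕b3⊕b5⊕b7⊕b9⊕b11⊕b13⊕b15 = 0⊕1⊕1⊕1⊕1⊕0⊕1⊕1 = 0
s2: b2⊕b3⊕b6⊕b7⊕b10⊕b11⊕b14⊕b15 = 1⊕1⊕0⊕1⊕0⊕0⊕1⊕1 = 1
s4: b4⊕b5⊕b6⊕b7⊕b12⊕b13⊕b14⊕b15 = 0⊕1⊕0⊕1⊕0⊕1⊕1⊕1 = 1
s8: b8⊕b9⊕b10⊕b11⊕b12⊕b13⊕b14⊕b15 = 1⊕1⊕0⊕0⊕0⊕1⊕1⊕1 = 1
Syndrome (s8...s1) = 1110 → position 14.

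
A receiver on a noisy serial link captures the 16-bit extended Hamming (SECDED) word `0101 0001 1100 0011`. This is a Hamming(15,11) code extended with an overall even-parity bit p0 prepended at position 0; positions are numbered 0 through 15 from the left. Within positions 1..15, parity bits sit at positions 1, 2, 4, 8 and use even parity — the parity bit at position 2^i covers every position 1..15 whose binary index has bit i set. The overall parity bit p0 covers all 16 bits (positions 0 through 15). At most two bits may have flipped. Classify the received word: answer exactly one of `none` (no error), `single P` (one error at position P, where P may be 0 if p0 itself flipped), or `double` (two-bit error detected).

single 5

s1: b1⊕b3⊕b5⊕b7⊕b9⊕b11⊕b13⊕b15 = 1⊕1⊕0⊕1⊕1⊕0⊕0⊕1 = 1
s2: b2⊕b3⊕b6⊕b7⊕b10⊕b11⊕b14⊕b15 = 0⊕1⊕0⊕1⊕0⊕0⊕1⊕1 = 0
s4: b4⊕b5⊕b6⊕b7⊕b12⊕b13⊕b14⊕b15 = 0⊕0⊕0⊕1⊕0⊕0⊕1⊕1 = 1
s8: b8⊕b9⊕b10⊕b11⊕b12⊕b13⊕b14⊕b15 = 1⊕1⊕0⊕0⊕0⊕0⊕1⊕1 = 0
Syndrome (s8...s1) = 0101 → position 5.
Overall parity (XOR of all 16 bits, including p0): 0⊕1⊕0⊕1⊕0⊕0⊕0⊕1⊕1⊕1⊕0⊕0⊕0⊕0⊕1⊕1 = 1
Overall=1, syndrome position=5 → single-bit error at position 5.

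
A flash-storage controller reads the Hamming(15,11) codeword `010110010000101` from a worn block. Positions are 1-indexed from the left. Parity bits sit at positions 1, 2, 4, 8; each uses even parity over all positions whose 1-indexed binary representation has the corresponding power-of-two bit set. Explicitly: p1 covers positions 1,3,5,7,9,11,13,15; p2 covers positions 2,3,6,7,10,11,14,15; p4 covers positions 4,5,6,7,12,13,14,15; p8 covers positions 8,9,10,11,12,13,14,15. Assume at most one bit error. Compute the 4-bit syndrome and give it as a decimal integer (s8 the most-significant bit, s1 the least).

9

s1: b1⊕b3⊕b5⊕b7⊕b9⊕b11⊕b13⊕b15 = 0⊕0⊕1⊕0⊕0⊕0⊕1⊕1 = 1
s2: b2⊕b3⊕b6⊕b7⊕b10⊕b11⊕b14⊕b15 = 1⊕0⊕0⊕0⊕0⊕0⊕0⊕1 = 0
s4: b4⊕b5⊕b6⊕b7⊕b12⊕b13⊕b14⊕b15 = 1⊕1⊕0⊕0⊕0⊕1⊕0⊕1 = 0
s8: b8⊕b9⊕b10⊕b11⊕b12⊕b13⊕b14⊕b15 = 1⊕0⊕0⊕0⊕0⊕1⊕0⊕1 = 1
Syndrome (s8...s1) = 1001 → position 9.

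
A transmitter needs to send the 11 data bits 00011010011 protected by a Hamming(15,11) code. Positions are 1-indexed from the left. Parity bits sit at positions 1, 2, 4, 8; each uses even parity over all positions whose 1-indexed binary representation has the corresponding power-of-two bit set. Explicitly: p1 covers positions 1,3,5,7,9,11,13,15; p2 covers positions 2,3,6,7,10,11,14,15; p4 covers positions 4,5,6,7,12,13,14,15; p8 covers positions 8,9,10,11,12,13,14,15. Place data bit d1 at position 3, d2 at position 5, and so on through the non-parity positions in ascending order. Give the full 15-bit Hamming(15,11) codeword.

000100101010011

Place data bits at non-power-of-two positions: b3=0, b5=0, b6=0, b7=1, b9=1, b10=0, b11=1, b12=0, b13=0, b14=1, b15=1.
p1 = XOR of data positions {3,5,7,9,11,13,15} = 0⊕0⊕1⊕1⊕1⊕0⊕1 = 0
p2 = XOR of data positions {3,6,7,10,11,14,15} = 0⊕0⊕1⊕0⊕1⊕1⊕1 = 0
p4 = XOR of data positions {5,6,7,12,13,14,15} = 0⊕0⊕1⊕0⊕0⊕1⊕1 = 1
p8 = XOR of data positions {9,10,11,12,13,14,15} = 1⊕0⊕1⊕0⊕0⊕1⊕1 = 0
Codeword b1..b15 = 000100101010011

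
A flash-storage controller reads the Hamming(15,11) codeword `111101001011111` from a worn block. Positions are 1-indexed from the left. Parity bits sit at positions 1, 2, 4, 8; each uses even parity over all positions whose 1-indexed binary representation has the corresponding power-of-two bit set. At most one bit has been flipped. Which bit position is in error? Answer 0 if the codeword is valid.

s1: b1⊕b3⊕b5⊕b7⊕b9⊕b11⊕b13⊕b15 = 1⊕1⊕0⊕0⊕1⊕1⊕1⊕1 = 0
s2: b2⊕b3⊕b6⊕b7⊕b10⊕b11⊕b14⊕b15 = 1⊕1⊕1⊕0⊕0⊕1⊕1⊕1 = 0
s4: b4⊕b5⊕b6⊕b7⊕b12⊕b13⊕b14⊕b15 = 1⊕0⊕1⊕0⊕1⊕1⊕1⊕1 = 0
s8: b8⊕b9⊕b10⊕b11⊕b12⊕b13⊕b14⊕b15 = 0⊕1⊕0⊕1⊕1⊕1⊕1⊕1 = 0
Syndrome (s8...s1) = 0000 → position 0 (no error).

0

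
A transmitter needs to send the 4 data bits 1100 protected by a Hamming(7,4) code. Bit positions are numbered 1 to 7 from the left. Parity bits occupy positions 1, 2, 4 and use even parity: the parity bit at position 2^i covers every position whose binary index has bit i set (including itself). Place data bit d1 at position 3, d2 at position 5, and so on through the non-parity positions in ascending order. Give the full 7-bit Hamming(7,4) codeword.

Place data bits at non-power-of-two positions: b3=1, b5=1, b6=0, b7=0.
p1 = XOR of data positions {3,5,7} = 1⊕1⊕0 = 0
p2 = XOR of data positions {3,6,7} = 1⊕0⊕0 = 1
p4 = XOR of data positions {5,6,7} = 1⊕0⊕0 = 1
Codeword b1..b7 = 0111100

0111100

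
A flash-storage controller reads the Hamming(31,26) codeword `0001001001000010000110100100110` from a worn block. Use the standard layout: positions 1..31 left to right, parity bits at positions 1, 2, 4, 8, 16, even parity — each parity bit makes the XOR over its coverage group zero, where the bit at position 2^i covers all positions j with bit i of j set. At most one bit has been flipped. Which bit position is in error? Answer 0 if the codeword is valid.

s1: b1⊕b3⊕b5⊕b7⊕b9⊕b11⊕b13⊕b15⊕b17⊕b19⊕b21⊕b23⊕b25⊕b27⊕b29⊕b31 = 0⊕0⊕0⊕1⊕0⊕0⊕0⊕1⊕0⊕0⊕1⊕1⊕0⊕0⊕1⊕0 = 1
s2: b2⊕b3⊕b6⊕b7⊕b10⊕b11⊕b14⊕b15⊕b18⊕b19⊕b22⊕b23⊕b26⊕b27⊕b30⊕b31 = 0⊕0⊕0⊕1⊕1⊕0⊕0⊕1⊕0⊕0⊕0⊕1⊕1⊕0⊕1⊕0 = 0
s4: b4⊕b5⊕b6⊕b7⊕b12⊕b13⊕b14⊕b15⊕b20⊕b21⊕b22⊕b23⊕b28⊕b29⊕b30⊕b31 = 1⊕0⊕0⊕1⊕0⊕0⊕0⊕1⊕1⊕1⊕0⊕1⊕0⊕1⊕1⊕0 = 0
s8: b8⊕b9⊕b10⊕b11⊕b12⊕b13⊕b14⊕b15⊕b24⊕b25⊕b26⊕b27⊕b28⊕b29⊕b30⊕b31 = 0⊕0⊕1⊕0⊕0⊕0⊕0⊕1⊕0⊕0⊕1⊕0⊕0⊕1⊕1⊕0 = 1
s16: b16⊕b17⊕b18⊕b19⊕b20⊕b21⊕b22⊕b23⊕b24⊕b25⊕b26⊕b27⊕b28⊕b29⊕b30⊕b31 = 0⊕0⊕0⊕0⊕1⊕1⊕0⊕1⊕0⊕0⊕1⊕0⊕0⊕1⊕1⊕0 = 0
Syndrome (s16...s1) = 01001 → position 9.

9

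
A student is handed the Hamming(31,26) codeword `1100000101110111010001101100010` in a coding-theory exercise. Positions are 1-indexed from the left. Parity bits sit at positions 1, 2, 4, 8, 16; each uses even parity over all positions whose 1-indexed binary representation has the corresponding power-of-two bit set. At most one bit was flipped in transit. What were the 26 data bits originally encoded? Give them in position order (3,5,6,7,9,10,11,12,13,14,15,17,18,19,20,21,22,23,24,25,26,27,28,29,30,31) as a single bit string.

s1: b1⊕b3⊕b5⊕b7⊕b9⊕b11⊕b13⊕b15⊕b17⊕b19⊕b21⊕b23⊕b25⊕b27⊕b29⊕b31 = 1⊕0⊕0⊕0⊕0⊕1⊕0⊕1⊕0⊕0⊕0⊕1⊕1⊕0⊕0⊕0 = 1
s2: b2⊕b3⊕b6⊕b7⊕b10⊕b11⊕b14⊕b15⊕b18⊕b19⊕b22⊕b23⊕b26⊕b27⊕b30⊕b31 = 1⊕0⊕0⊕0⊕1⊕1⊕1⊕1⊕1⊕0⊕1⊕1⊕1⊕0⊕1⊕0 = 0
s4: b4⊕b5⊕b6⊕b7⊕b12⊕b13⊕b14⊕b15⊕b20⊕b21⊕b22⊕b23⊕b28⊕b29⊕b30⊕b31 = 0⊕0⊕0⊕0⊕1⊕0⊕1⊕1⊕0⊕0⊕1⊕1⊕0⊕0⊕1⊕0 = 0
s8: b8⊕b9⊕b10⊕b11⊕b12⊕b13⊕b14⊕b15⊕b24⊕b25⊕b26⊕b27⊕b28⊕b29⊕b30⊕b31 = 1⊕0⊕1⊕1⊕1⊕0⊕1⊕1⊕0⊕1⊕1⊕0⊕0⊕0⊕1⊕0 = 1
s16: b16⊕b17⊕b18⊕b19⊕b20⊕b21⊕b22⊕b23⊕b24⊕b25⊕b26⊕b27⊕b28⊕b29⊕b30⊕b31 = 1⊕0⊕1⊕0⊕0⊕0⊕1⊕1⊕0⊕1⊕1⊕0⊕0⊕0⊕1⊕0 = 1
Syndrome (s16...s1) = 11001 → position 25.
Flip bit 25: corrected codeword = 1100000101110111010001100100010
Data bits at positions 3,5,6,7,9,10,11,12,13,14,15,17,18,19,20,21,22,23,24,25,26,27,28,29,30,31: 00000111011010001100100010

00000111011010001100100010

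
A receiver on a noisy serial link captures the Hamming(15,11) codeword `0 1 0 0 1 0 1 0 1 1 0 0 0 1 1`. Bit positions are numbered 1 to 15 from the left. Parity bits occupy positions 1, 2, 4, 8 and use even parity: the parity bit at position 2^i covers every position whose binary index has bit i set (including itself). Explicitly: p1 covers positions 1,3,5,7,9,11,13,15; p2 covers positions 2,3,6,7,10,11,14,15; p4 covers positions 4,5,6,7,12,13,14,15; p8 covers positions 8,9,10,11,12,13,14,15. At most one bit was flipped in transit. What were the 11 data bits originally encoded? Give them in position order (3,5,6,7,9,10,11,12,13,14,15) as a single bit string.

s1: b1⊕b3⊕b5⊕b7⊕b9⊕b11⊕b13⊕b15 = 0⊕0⊕1⊕1⊕1⊕0⊕0⊕1 = 0
s2: b2⊕b3⊕b6⊕b7⊕b10⊕b11⊕b14⊕b15 = 1⊕0⊕0⊕1⊕1⊕0⊕1⊕1 = 1
s4: b4⊕b5⊕b6⊕b7⊕b12⊕b13⊕b14⊕b15 = 0⊕1⊕0⊕1⊕0⊕0⊕1⊕1 = 0
s8: b8⊕b9⊕b10⊕b11⊕b12⊕b13⊕b14⊕b15 = 0⊕1⊕1⊕0⊕0⊕0⊕1⊕1 = 0
Syndrome (s8...s1) = 0010 → position 2.
Flip bit 2: corrected codeword = 000010101100011
Data bits at positions 3,5,6,7,9,10,11,12,13,14,15: 01011100011

01011100011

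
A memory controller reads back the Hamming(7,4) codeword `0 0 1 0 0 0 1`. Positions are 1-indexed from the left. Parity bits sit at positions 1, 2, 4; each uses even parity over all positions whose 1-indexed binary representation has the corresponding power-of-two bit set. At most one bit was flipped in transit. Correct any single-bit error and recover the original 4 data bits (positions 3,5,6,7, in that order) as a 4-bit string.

s1: b1⊕b3⊕b5⊕b7 = 0⊕1⊕0⊕1 = 0
s2: b2⊕b3⊕b6⊕b7 = 0⊕1⊕0⊕1 = 0
s4: b4⊕b5⊕b6⊕b7 = 0⊕0⊕0⊕1 = 1
Syndrome (s4...s1) = 100 → position 4.
Flip bit 4: corrected codeword = 0011001
Data bits at positions 3,5,6,7: 1001

1001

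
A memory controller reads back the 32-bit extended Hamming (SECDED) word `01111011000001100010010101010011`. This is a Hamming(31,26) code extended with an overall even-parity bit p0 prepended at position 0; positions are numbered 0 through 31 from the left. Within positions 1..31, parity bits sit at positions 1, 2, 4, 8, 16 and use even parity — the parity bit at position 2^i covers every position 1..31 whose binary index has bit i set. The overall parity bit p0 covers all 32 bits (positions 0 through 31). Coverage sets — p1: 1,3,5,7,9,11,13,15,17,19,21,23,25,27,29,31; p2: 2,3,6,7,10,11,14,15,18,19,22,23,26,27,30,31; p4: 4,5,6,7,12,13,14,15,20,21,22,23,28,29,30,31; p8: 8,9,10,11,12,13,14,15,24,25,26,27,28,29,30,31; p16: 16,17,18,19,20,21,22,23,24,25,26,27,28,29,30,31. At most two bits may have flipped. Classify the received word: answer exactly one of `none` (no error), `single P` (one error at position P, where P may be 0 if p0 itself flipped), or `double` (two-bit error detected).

s1: b1⊕b3⊕b5⊕b7⊕b9⊕b11⊕b13⊕b15⊕b17⊕b19⊕b21⊕b23⊕b25⊕b27⊕b29⊕b31 = 1⊕1⊕0⊕1⊕0⊕0⊕1⊕0⊕0⊕0⊕1⊕1⊕1⊕1⊕0⊕1 = 1
s2: b2⊕b3⊕b6⊕b7⊕b10⊕b11⊕b14⊕b15⊕b18⊕b19⊕b22⊕b23⊕b26⊕b27⊕b30⊕b31 = 1⊕1⊕1⊕1⊕0⊕0⊕1⊕0⊕1⊕0⊕0⊕1⊕0⊕1⊕1⊕1 = 0
s4: b4⊕b5⊕b6⊕b7⊕b12⊕b13⊕b14⊕b15⊕b20⊕b21⊕b22⊕b23⊕b28⊕b29⊕b30⊕b31 = 1⊕0⊕1⊕1⊕0⊕1⊕1⊕0⊕0⊕1⊕0⊕1⊕0⊕0⊕1⊕1 = 1
s8: b8⊕b9⊕b10⊕b11⊕b12⊕b13⊕b14⊕b15⊕b24⊕b25⊕b26⊕b27⊕b28⊕b29⊕b30⊕b31 = 0⊕0⊕0⊕0⊕0⊕1⊕1⊕0⊕0⊕1⊕0⊕1⊕0⊕0⊕1⊕1 = 0
s16: b16⊕b17⊕b18⊕b19⊕b20⊕b21⊕b22⊕b23⊕b24⊕b25⊕b26⊕b27⊕b28⊕b29⊕b30⊕b31 = 0⊕0⊕1⊕0⊕0⊕1⊕0⊕1⊕0⊕1⊕0⊕1⊕0⊕0⊕1⊕1 = 1
Syndrome (s16...s1) = 10101 → position 21.
Overall parity (XOR of all 32 bits, including p0): 0⊕1⊕1⊕1⊕1⊕0⊕1⊕1⊕0⊕0⊕0⊕0⊕0⊕1⊕1⊕0⊕0⊕0⊕1⊕0⊕0⊕1⊕0⊕1⊕0⊕1⊕0⊕1⊕0⊕0⊕1⊕1 = 1
Overall=1, syndrome position=21 → single-bit error at position 21.

single 21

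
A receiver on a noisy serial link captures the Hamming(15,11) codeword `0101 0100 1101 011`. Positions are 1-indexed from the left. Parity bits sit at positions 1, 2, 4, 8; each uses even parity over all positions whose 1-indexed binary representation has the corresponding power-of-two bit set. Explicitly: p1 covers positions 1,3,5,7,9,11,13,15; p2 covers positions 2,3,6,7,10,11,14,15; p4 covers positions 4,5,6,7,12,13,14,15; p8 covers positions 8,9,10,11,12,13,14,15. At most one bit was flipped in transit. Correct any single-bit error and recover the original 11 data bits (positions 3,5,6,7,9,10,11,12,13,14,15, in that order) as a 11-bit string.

00101101001

s1: b1⊕b3⊕b5⊕b7⊕b9⊕b11⊕b13⊕b15 = 0⊕0⊕0⊕0⊕1⊕0⊕0⊕1 = 0
s2: b2⊕b3⊕b6⊕b7⊕b10⊕b11⊕b14⊕b15 = 1⊕0⊕1⊕0⊕1⊕0⊕1⊕1 = 1
s4: b4⊕b5⊕b6⊕b7⊕b12⊕b13⊕b14⊕b15 = 1⊕0⊕1⊕0⊕1⊕0⊕1⊕1 = 1
s8: b8⊕b9⊕b10⊕b11⊕b12⊕b13⊕b14⊕b15 = 0⊕1⊕1⊕0⊕1⊕0⊕1⊕1 = 1
Syndrome (s8...s1) = 1110 → position 14.
Flip bit 14: corrected codeword = 010101001101001
Data bits at positions 3,5,6,7,9,10,11,12,13,14,15: 00101101001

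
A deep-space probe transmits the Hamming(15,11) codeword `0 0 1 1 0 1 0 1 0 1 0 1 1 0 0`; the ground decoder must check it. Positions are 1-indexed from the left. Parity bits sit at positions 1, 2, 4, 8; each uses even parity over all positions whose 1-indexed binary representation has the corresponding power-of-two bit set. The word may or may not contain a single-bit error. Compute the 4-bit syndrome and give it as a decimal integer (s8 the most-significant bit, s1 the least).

s1: b1⊕b3⊕b5⊕b7⊕b9⊕b11⊕b13⊕b15 = 0⊕1⊕0⊕0⊕0⊕0⊕1⊕0 = 0
s2: b2⊕b3⊕b6⊕b7⊕b10⊕b11⊕b14⊕b15 = 0⊕1⊕1⊕0⊕1⊕0⊕0⊕0 = 1
s4: b4⊕b5⊕b6⊕b7⊕b12⊕b13⊕b14⊕b15 = 1⊕0⊕1⊕0⊕1⊕1⊕0⊕0 = 0
s8: b8⊕b9⊕b10⊕b11⊕b12⊕b13⊕b14⊕b15 = 1⊕0⊕1⊕0⊕1⊕1⊕0⊕0 = 0
Syndrome (s8...s1) = 0010 → position 2.

2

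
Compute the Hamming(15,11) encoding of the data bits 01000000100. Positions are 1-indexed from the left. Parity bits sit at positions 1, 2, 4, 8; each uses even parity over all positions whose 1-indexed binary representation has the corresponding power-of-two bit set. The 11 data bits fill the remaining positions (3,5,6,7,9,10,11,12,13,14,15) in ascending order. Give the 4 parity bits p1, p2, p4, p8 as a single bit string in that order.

Place data bits at non-power-of-two positions: b3=0, b5=1, b6=0, b7=0, b9=0, b10=0, b11=0, b12=0, b13=1, b14=0, b15=0.
p1 = XOR of data positions {3,5,7,9,11,13,15} = 0⊕1⊕0⊕0⊕0⊕1⊕0 = 0
p2 = XOR of data positions {3,6,7,10,11,14,15} = 0⊕0⊕0⊕0⊕0⊕0⊕0 = 0
p4 = XOR of data positions {5,6,7,12,13,14,15} = 1⊕0⊕0⊕0⊕1⊕0⊕0 = 0
p8 = XOR of data positions {9,10,11,12,13,14,15} = 0⊕0⊕0⊕0⊕1⊕0⊕0 = 1
Parity bits p1,p2,p4,p8 = 0001

0001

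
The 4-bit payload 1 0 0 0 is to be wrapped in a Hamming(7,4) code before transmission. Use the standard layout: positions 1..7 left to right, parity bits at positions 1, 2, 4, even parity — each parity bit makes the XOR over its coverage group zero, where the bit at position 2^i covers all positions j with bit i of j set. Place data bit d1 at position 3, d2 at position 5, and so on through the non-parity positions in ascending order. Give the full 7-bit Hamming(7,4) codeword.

1110000

Place data bits at non-power-of-two positions: b3=1, b5=0, b6=0, b7=0.
p1 = XOR of data positions {3,5,7} = 1⊕0⊕0 = 1
p2 = XOR of data positions {3,6,7} = 1⊕0⊕0 = 1
p4 = XOR of data positions {5,6,7} = 0⊕0⊕0 = 0
Codeword b1..b7 = 1110000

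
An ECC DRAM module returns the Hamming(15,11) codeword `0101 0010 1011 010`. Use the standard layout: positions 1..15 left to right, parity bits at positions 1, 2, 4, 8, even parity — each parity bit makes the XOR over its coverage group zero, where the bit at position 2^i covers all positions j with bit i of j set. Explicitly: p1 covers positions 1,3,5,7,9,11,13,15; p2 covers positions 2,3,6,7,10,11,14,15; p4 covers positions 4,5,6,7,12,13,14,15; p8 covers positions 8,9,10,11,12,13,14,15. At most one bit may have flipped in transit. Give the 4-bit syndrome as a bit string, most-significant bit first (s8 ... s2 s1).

0001

s1: b1⊕b3⊕b5⊕b7⊕b9⊕b11⊕b13⊕b15 = 0⊕0⊕0⊕1⊕1⊕1⊕0⊕0 = 1
s2: b2⊕b3⊕b6⊕b7⊕b10⊕b11⊕b14⊕b15 = 1⊕0⊕0⊕1⊕0⊕1⊕1⊕0 = 0
s4: b4⊕b5⊕b6⊕b7⊕b12⊕b13⊕b14⊕b15 = 1⊕0⊕0⊕1⊕1⊕0⊕1⊕0 = 0
s8: b8⊕b9⊕b10⊕b11⊕b12⊕b13⊕b14⊕b15 = 0⊕1⊕0⊕1⊕1⊕0⊕1⊕0 = 0
Syndrome (s8...s1) = 0001 → position 1.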